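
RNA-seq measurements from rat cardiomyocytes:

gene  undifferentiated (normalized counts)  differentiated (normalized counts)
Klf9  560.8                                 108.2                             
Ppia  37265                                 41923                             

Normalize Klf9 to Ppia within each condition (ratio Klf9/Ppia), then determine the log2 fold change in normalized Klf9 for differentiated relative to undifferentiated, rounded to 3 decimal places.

-2.544

Klf9/Ppia (undifferentiated) = 560.8 / 37265 = 0.015049
Klf9/Ppia (differentiated) = 108.2 / 41923 = 0.0025809
Fold change = 0.0025809 / 0.015049 = 0.1715
log2(0.1715) = -2.5437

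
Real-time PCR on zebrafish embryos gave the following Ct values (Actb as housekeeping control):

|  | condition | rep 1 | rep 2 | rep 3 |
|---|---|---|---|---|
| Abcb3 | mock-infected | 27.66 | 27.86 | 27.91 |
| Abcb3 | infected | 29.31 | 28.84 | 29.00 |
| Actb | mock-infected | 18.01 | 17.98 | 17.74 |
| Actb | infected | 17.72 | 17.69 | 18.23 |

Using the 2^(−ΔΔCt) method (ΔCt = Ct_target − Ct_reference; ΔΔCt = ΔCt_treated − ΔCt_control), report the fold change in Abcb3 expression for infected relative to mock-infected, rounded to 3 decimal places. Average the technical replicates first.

Mean Ct: Abcb3 mock-infected 27.810; Abcb3 infected 29.050; Actb mock-infected 17.910; Actb infected 17.880
ΔCt(mock-infected) = 27.810 − 17.910 = 9.900
ΔCt(infected) = 29.050 − 17.880 = 11.170
ΔΔCt = 11.170 − 9.900 = 1.270
Fold change = 2^(−1.270) = 0.4147

0.415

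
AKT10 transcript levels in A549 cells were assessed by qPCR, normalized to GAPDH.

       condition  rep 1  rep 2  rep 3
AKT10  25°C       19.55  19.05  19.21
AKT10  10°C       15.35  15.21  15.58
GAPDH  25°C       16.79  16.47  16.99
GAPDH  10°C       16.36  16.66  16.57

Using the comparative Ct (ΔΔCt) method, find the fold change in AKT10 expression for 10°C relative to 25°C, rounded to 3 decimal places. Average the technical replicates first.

12.729

Mean Ct: AKT10 25°C 19.270; AKT10 10°C 15.380; GAPDH 25°C 16.750; GAPDH 10°C 16.530
ΔCt(25°C) = 19.270 − 16.750 = 2.520
ΔCt(10°C) = 15.380 − 16.530 = -1.150
ΔΔCt = -1.150 − 2.520 = -3.670
Fold change = 2^(−(-3.670)) = 2^3.670 = 12.7286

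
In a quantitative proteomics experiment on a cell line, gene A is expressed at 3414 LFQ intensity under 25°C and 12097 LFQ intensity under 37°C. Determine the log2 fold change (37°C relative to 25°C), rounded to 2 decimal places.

1.83

Fold change = 12097 / 3414 = 3.5434
log2(3.5434) = 1.825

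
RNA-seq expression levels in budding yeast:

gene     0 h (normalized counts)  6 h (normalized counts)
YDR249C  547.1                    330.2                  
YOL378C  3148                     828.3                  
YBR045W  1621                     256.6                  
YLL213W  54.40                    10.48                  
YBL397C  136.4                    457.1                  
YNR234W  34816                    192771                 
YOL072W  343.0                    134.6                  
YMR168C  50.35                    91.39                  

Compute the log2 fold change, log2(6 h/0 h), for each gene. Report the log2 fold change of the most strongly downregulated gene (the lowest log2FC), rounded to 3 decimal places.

log2(330.2/547.1) = -0.728  (YDR249C)
log2(828.3/3148) = -1.926  (YOL378C)
log2(256.6/1621) = -2.659  (YBR045W)
log2(10.48/54.40) = -2.376  (YLL213W)
log2(457.1/136.4) = 1.745  (YBL397C)
log2(192771/34816) = 2.469  (YNR234W)
log2(134.6/343.0) = -1.350  (YOL072W)
log2(91.39/50.35) = 0.860  (YMR168C)
YBR045W is most strongly downregulated.

-2.659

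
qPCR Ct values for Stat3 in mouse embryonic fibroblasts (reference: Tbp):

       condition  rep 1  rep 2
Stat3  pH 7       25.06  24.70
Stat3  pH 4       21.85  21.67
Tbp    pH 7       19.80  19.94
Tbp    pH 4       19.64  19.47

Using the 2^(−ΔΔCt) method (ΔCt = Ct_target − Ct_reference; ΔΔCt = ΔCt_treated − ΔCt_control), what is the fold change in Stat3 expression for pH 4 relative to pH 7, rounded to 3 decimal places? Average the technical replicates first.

Mean Ct: Stat3 pH 7 24.880; Stat3 pH 4 21.760; Tbp pH 7 19.870; Tbp pH 4 19.555
ΔCt(pH 7) = 24.880 − 19.870 = 5.010
ΔCt(pH 4) = 21.760 − 19.555 = 2.205
ΔΔCt = 2.205 − 5.010 = -2.805
Fold change = 2^(−(-2.805)) = 2^2.805 = 6.9886

6.989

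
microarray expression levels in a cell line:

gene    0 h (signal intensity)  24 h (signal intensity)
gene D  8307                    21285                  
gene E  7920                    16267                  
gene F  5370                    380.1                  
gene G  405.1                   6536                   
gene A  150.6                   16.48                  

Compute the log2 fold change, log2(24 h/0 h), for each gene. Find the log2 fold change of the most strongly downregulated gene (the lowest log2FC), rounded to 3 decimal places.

log2(21285/8307) = 1.357  (gene D)
log2(16267/7920) = 1.038  (gene E)
log2(380.1/5370) = -3.820  (gene F)
log2(6536/405.1) = 4.012  (gene G)
log2(16.48/150.6) = -3.192  (gene A)
gene F is most strongly downregulated.

-3.820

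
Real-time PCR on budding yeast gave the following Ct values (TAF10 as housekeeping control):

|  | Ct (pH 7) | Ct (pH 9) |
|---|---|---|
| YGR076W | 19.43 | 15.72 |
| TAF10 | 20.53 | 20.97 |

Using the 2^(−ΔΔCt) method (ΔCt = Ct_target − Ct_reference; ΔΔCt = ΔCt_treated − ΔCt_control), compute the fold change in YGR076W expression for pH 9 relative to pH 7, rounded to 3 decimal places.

17.753

ΔCt(pH 7) = 19.430 − 20.530 = -1.100
ΔCt(pH 9) = 15.720 − 20.970 = -5.250
ΔΔCt = -5.250 − (-1.100) = -4.150
Fold change = 2^(−(-4.150)) = 2^4.150 = 17.7531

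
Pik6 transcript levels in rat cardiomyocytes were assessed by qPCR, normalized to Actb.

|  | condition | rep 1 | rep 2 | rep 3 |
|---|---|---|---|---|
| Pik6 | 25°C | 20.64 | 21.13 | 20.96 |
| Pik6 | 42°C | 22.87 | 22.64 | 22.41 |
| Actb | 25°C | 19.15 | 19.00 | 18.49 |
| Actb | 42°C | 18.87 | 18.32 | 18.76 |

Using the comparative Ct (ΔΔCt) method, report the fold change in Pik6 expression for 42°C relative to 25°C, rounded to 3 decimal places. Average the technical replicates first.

Mean Ct: Pik6 25°C 20.910; Pik6 42°C 22.640; Actb 25°C 18.880; Actb 42°C 18.650
ΔCt(25°C) = 20.910 − 18.880 = 2.030
ΔCt(42°C) = 22.640 − 18.650 = 3.990
ΔΔCt = 3.990 − 2.030 = 1.960
Fold change = 2^(−1.960) = 0.2570

0.257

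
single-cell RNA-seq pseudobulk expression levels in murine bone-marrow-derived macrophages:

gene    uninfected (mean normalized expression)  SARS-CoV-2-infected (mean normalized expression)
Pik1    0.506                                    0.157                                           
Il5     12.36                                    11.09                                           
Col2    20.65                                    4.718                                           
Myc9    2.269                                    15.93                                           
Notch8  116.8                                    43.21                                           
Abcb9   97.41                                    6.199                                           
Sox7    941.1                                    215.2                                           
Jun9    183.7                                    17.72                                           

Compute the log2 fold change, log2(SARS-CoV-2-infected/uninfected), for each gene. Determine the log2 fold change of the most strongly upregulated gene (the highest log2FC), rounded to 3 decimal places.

log2(0.157/0.506) = -1.688  (Pik1)
log2(11.09/12.36) = -0.156  (Il5)
log2(4.718/20.65) = -2.130  (Col2)
log2(15.93/2.269) = 2.812  (Myc9)
log2(43.21/116.8) = -1.435  (Notch8)
log2(6.199/97.41) = -3.974  (Abcb9)
log2(215.2/941.1) = -2.129  (Sox7)
log2(17.72/183.7) = -3.374  (Jun9)
Myc9 is most strongly upregulated.

2.812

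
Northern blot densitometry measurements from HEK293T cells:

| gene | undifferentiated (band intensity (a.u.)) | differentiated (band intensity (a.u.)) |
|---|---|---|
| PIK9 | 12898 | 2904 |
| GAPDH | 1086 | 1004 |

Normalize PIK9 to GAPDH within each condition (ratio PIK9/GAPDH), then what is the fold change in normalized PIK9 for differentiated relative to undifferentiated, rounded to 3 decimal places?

0.244

PIK9/GAPDH (undifferentiated) = 12898 / 1086 = 11.877
PIK9/GAPDH (differentiated) = 2904 / 1004 = 2.8924
Fold change = 2.8924 / 11.877 = 0.2435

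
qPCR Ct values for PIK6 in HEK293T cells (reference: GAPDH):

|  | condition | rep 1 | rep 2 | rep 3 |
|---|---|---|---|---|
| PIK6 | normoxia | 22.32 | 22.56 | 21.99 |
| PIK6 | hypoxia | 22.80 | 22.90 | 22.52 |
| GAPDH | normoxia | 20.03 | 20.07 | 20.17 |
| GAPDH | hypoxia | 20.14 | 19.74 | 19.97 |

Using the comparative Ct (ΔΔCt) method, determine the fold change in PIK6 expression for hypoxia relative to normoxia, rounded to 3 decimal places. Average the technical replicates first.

Mean Ct: PIK6 normoxia 22.290; PIK6 hypoxia 22.740; GAPDH normoxia 20.090; GAPDH hypoxia 19.950
ΔCt(normoxia) = 22.290 − 20.090 = 2.200
ΔCt(hypoxia) = 22.740 − 19.950 = 2.790
ΔΔCt = 2.790 − 2.200 = 0.590
Fold change = 2^(−0.590) = 0.6643

0.664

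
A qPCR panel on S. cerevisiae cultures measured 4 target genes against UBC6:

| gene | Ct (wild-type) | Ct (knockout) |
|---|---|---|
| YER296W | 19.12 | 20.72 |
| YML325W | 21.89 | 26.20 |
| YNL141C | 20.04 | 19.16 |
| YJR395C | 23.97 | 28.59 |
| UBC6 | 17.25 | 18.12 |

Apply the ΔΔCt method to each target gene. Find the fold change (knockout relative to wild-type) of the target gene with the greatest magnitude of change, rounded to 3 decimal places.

YER296W: ΔΔCt = (20.72−18.12) − (19.12−17.25) = 2.60 − 1.87 = 0.73; fold change = 2^-0.73 = 0.603
YML325W: ΔΔCt = (26.20−18.12) − (21.89−17.25) = 8.08 − 4.64 = 3.44; fold change = 2^-3.44 = 0.092
YNL141C: ΔΔCt = (19.16−18.12) − (20.04−17.25) = 1.04 − 2.79 = -1.75; fold change = 2^1.75 = 3.364
YJR395C: ΔΔCt = (28.59−18.12) − (23.97−17.25) = 10.47 − 6.72 = 3.75; fold change = 2^-3.75 = 0.074
YJR395C has the largest |ΔΔCt| = 3.75.

0.074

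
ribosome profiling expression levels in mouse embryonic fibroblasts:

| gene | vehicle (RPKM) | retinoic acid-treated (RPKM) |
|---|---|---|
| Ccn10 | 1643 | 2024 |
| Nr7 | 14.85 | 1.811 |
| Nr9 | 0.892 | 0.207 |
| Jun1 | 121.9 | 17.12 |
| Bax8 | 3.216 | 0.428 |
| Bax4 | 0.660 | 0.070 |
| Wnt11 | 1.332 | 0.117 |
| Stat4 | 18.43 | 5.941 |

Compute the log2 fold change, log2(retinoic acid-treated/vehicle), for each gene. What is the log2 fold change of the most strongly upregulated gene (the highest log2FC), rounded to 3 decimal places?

0.301

log2(2024/1643) = 0.301  (Ccn10)
log2(1.811/14.85) = -3.036  (Nr7)
log2(0.207/0.892) = -2.107  (Nr9)
log2(17.12/121.9) = -2.832  (Jun1)
log2(0.428/3.216) = -2.910  (Bax8)
log2(0.070/0.660) = -3.237  (Bax4)
log2(0.117/1.332) = -3.509  (Wnt11)
log2(5.941/18.43) = -1.633  (Stat4)
Ccn10 is most strongly upregulated.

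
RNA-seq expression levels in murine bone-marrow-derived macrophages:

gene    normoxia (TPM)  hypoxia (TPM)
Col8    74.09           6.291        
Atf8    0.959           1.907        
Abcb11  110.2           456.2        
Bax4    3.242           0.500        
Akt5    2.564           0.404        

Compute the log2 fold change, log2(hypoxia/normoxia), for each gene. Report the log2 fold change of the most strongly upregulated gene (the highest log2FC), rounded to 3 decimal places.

2.050

log2(6.291/74.09) = -3.558  (Col8)
log2(1.907/0.959) = 0.992  (Atf8)
log2(456.2/110.2) = 2.050  (Abcb11)
log2(0.500/3.242) = -2.697  (Bax4)
log2(0.404/2.564) = -2.666  (Akt5)
Abcb11 is most strongly upregulated.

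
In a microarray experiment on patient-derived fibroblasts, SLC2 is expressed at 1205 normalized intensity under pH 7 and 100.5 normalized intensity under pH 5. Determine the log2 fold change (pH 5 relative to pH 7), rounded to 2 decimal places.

Fold change = 100.5 / 1205 = 0.0834
log2(0.0834) = -3.584

-3.58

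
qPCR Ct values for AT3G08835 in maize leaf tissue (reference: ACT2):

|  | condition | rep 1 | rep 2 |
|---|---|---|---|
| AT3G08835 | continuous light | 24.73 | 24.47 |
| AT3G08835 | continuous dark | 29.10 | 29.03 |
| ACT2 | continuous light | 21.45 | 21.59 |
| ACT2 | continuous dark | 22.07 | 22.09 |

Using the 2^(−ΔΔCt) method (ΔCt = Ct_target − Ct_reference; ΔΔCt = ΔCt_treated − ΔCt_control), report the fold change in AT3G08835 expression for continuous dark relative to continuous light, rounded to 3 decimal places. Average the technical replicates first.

0.067

Mean Ct: AT3G08835 continuous light 24.600; AT3G08835 continuous dark 29.065; ACT2 continuous light 21.520; ACT2 continuous dark 22.080
ΔCt(continuous light) = 24.600 − 21.520 = 3.080
ΔCt(continuous dark) = 29.065 − 22.080 = 6.985
ΔΔCt = 6.985 − 3.080 = 3.905
Fold change = 2^(−3.905) = 0.0668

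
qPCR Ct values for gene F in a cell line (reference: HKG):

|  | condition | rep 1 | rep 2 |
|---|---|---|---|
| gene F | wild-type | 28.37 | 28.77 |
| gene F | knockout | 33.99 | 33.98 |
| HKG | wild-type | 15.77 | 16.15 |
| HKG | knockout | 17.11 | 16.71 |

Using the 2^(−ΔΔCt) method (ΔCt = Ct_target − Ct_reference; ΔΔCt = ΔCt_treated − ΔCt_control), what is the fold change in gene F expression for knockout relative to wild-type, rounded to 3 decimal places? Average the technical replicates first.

0.045

Mean Ct: gene F wild-type 28.570; gene F knockout 33.985; HKG wild-type 15.960; HKG knockout 16.910
ΔCt(wild-type) = 28.570 − 15.960 = 12.610
ΔCt(knockout) = 33.985 − 16.910 = 17.075
ΔΔCt = 17.075 − 12.610 = 4.465
Fold change = 2^(−4.465) = 0.0453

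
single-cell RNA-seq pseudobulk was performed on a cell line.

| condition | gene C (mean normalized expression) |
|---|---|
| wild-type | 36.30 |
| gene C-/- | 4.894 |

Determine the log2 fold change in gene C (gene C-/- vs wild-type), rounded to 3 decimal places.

Fold change = 4.894 / 36.30 = 0.1348
log2(0.1348) = -2.8909

-2.891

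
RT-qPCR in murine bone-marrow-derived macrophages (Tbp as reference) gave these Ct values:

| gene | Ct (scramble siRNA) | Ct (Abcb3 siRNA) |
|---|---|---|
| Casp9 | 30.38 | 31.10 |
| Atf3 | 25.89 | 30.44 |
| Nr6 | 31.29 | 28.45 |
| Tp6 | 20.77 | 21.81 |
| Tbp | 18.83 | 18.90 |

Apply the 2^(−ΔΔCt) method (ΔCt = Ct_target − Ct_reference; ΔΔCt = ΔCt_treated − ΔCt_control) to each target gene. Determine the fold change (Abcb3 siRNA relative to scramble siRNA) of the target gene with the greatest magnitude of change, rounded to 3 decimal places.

Casp9: ΔΔCt = (31.10−18.90) − (30.38−18.83) = 12.20 − 11.55 = 0.65; fold change = 2^-0.65 = 0.637
Atf3: ΔΔCt = (30.44−18.90) − (25.89−18.83) = 11.54 − 7.06 = 4.48; fold change = 2^-4.48 = 0.045
Nr6: ΔΔCt = (28.45−18.90) − (31.29−18.83) = 9.55 − 12.46 = -2.91; fold change = 2^2.91 = 7.516
Tp6: ΔΔCt = (21.81−18.90) − (20.77−18.83) = 2.91 − 1.94 = 0.97; fold change = 2^-0.97 = 0.511
Atf3 has the largest |ΔΔCt| = 4.48.

0.045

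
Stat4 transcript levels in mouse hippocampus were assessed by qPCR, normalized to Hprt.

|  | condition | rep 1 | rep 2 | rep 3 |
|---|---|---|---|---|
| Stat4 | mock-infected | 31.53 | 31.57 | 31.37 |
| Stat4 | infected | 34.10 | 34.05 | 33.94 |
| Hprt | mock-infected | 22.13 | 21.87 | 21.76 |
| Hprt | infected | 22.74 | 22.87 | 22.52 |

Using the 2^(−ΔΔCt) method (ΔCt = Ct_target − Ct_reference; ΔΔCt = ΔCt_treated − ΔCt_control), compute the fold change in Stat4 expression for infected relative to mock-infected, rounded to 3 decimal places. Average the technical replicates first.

0.297

Mean Ct: Stat4 mock-infected 31.490; Stat4 infected 34.030; Hprt mock-infected 21.920; Hprt infected 22.710
ΔCt(mock-infected) = 31.490 − 21.920 = 9.570
ΔCt(infected) = 34.030 − 22.710 = 11.320
ΔΔCt = 11.320 − 9.570 = 1.750
Fold change = 2^(−1.750) = 0.2973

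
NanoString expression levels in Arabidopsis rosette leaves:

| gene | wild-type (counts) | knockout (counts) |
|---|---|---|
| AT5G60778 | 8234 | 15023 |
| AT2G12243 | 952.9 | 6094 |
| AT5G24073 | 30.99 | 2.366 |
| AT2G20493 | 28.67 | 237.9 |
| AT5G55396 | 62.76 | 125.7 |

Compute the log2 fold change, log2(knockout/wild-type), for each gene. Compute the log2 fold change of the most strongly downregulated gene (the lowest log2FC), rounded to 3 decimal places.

log2(15023/8234) = 0.868  (AT5G60778)
log2(6094/952.9) = 2.677  (AT2G12243)
log2(2.366/30.99) = -3.711  (AT5G24073)
log2(237.9/28.67) = 3.053  (AT2G20493)
log2(125.7/62.76) = 1.002  (AT5G55396)
AT5G24073 is most strongly downregulated.

-3.711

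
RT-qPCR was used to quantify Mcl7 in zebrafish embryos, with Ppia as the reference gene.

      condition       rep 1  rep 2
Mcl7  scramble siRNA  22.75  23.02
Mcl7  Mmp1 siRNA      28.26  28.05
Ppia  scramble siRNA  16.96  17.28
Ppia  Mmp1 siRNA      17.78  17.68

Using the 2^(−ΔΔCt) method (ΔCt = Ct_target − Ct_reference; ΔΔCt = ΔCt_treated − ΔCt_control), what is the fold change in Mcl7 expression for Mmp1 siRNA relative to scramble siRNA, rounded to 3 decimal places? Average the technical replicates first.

Mean Ct: Mcl7 scramble siRNA 22.885; Mcl7 Mmp1 siRNA 28.155; Ppia scramble siRNA 17.120; Ppia Mmp1 siRNA 17.730
ΔCt(scramble siRNA) = 22.885 − 17.120 = 5.765
ΔCt(Mmp1 siRNA) = 28.155 − 17.730 = 10.425
ΔΔCt = 10.425 − 5.765 = 4.660
Fold change = 2^(−4.660) = 0.0396

0.040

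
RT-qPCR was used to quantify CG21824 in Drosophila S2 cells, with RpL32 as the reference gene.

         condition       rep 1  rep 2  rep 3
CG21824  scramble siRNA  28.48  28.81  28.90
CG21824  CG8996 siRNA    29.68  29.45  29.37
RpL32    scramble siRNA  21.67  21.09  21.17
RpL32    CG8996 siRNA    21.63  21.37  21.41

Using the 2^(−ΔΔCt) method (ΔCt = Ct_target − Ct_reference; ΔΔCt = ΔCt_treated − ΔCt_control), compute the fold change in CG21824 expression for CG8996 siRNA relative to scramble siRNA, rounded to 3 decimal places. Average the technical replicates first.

0.655

Mean Ct: CG21824 scramble siRNA 28.730; CG21824 CG8996 siRNA 29.500; RpL32 scramble siRNA 21.310; RpL32 CG8996 siRNA 21.470
ΔCt(scramble siRNA) = 28.730 − 21.310 = 7.420
ΔCt(CG8996 siRNA) = 29.500 − 21.470 = 8.030
ΔΔCt = 8.030 − 7.420 = 0.610
Fold change = 2^(−0.610) = 0.6552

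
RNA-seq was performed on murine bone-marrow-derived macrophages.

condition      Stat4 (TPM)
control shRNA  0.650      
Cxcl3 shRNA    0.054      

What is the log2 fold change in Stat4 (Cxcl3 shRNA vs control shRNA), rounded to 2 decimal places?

Fold change = 0.054 / 0.650 = 0.0831
log2(0.0831) = -3.589

-3.59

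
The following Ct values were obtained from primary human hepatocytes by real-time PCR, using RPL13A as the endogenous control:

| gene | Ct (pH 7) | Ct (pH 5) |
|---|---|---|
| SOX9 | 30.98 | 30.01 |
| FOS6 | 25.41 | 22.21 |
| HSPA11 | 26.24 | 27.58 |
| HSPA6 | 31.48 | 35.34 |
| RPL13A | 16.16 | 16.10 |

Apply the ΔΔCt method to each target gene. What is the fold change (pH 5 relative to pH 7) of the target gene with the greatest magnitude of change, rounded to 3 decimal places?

0.066

SOX9: ΔΔCt = (30.01−16.10) − (30.98−16.16) = 13.91 − 14.82 = -0.91; fold change = 2^0.91 = 1.879
FOS6: ΔΔCt = (22.21−16.10) − (25.41−16.16) = 6.11 − 9.25 = -3.14; fold change = 2^3.14 = 8.815
HSPA11: ΔΔCt = (27.58−16.10) − (26.24−16.16) = 11.48 − 10.08 = 1.40; fold change = 2^-1.40 = 0.379
HSPA6: ΔΔCt = (35.34−16.10) − (31.48−16.16) = 19.24 − 15.32 = 3.92; fold change = 2^-3.92 = 0.066
HSPA6 has the largest |ΔΔCt| = 3.92.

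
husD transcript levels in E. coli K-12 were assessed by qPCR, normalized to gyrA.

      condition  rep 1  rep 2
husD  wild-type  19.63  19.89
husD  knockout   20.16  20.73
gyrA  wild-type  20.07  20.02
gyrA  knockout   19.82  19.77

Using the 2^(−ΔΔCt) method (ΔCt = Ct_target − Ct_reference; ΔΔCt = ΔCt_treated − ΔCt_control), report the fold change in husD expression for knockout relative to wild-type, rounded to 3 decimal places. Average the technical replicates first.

0.523

Mean Ct: husD wild-type 19.760; husD knockout 20.445; gyrA wild-type 20.045; gyrA knockout 19.795
ΔCt(wild-type) = 19.760 − 20.045 = -0.285
ΔCt(knockout) = 20.445 − 19.795 = 0.650
ΔΔCt = 0.650 − (-0.285) = 0.935
Fold change = 2^(−0.935) = 0.5230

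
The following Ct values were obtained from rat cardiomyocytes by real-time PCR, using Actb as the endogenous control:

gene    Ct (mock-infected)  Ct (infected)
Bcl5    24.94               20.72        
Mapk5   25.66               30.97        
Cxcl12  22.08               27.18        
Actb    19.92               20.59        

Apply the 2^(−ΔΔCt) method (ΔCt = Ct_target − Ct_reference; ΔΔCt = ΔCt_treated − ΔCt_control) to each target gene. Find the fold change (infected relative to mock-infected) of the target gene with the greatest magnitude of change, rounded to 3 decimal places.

Bcl5: ΔΔCt = (20.72−20.59) − (24.94−19.92) = 0.13 − 5.02 = -4.89; fold change = 2^4.89 = 29.651
Mapk5: ΔΔCt = (30.97−20.59) − (25.66−19.92) = 10.38 − 5.74 = 4.64; fold change = 2^-4.64 = 0.040
Cxcl12: ΔΔCt = (27.18−20.59) − (22.08−19.92) = 6.59 − 2.16 = 4.43; fold change = 2^-4.43 = 0.046
Bcl5 has the largest |ΔΔCt| = 4.89.

29.651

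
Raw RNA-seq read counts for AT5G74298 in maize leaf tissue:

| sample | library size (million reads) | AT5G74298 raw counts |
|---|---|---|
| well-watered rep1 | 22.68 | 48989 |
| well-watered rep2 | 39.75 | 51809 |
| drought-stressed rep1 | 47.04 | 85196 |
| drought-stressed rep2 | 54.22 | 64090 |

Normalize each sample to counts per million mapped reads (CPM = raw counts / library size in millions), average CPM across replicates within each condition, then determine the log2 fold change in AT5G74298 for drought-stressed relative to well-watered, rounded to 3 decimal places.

CPM(well-watered rep1) = 48989 / 22.68 = 2160.0088
CPM(well-watered rep2) = 51809 / 39.75 = 1303.3711
CPM(drought-stressed rep1) = 85196 / 47.04 = 1811.1395
CPM(drought-stressed rep2) = 64090 / 54.22 = 1182.0361
mean CPM(well-watered) = 1731.6899; mean CPM(drought-stressed) = 1496.5878
Fold change = 1496.5878 / 1731.6899 = 0.86424
log2(0.86424) = -0.2105

-0.211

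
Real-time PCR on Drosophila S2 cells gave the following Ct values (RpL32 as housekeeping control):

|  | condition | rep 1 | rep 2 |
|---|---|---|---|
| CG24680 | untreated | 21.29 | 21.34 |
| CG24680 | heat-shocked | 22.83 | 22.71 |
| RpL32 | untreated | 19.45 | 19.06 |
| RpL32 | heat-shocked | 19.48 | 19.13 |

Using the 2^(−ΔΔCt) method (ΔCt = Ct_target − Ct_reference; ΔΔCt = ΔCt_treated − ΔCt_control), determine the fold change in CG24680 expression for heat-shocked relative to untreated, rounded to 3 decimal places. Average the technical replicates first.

0.378

Mean Ct: CG24680 untreated 21.315; CG24680 heat-shocked 22.770; RpL32 untreated 19.255; RpL32 heat-shocked 19.305
ΔCt(untreated) = 21.315 − 19.255 = 2.060
ΔCt(heat-shocked) = 22.770 − 19.305 = 3.465
ΔΔCt = 3.465 − 2.060 = 1.405
Fold change = 2^(−1.405) = 0.3776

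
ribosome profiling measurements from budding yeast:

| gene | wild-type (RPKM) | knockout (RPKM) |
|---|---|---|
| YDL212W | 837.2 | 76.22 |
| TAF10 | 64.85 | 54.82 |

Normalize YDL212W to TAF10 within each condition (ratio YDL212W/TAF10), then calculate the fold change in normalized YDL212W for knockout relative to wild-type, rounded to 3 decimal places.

0.108

YDL212W/TAF10 (wild-type) = 837.2 / 64.85 = 12.91
YDL212W/TAF10 (knockout) = 76.22 / 54.82 = 1.3904
Fold change = 1.3904 / 12.91 = 0.1077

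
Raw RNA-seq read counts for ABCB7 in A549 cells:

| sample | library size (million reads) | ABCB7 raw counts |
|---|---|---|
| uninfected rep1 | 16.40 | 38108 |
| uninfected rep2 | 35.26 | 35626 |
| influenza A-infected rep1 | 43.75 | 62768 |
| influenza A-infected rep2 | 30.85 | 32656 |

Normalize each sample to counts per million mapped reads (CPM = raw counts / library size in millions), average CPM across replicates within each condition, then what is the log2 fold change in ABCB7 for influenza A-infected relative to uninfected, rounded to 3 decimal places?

-0.419

CPM(uninfected rep1) = 38108 / 16.40 = 2323.6585
CPM(uninfected rep2) = 35626 / 35.26 = 1010.3800
CPM(influenza A-infected rep1) = 62768 / 43.75 = 1434.6971
CPM(influenza A-infected rep2) = 32656 / 30.85 = 1058.5413
mean CPM(uninfected) = 1667.0193; mean CPM(influenza A-infected) = 1246.6192
Fold change = 1246.6192 / 1667.0193 = 0.74781
log2(0.74781) = -0.4192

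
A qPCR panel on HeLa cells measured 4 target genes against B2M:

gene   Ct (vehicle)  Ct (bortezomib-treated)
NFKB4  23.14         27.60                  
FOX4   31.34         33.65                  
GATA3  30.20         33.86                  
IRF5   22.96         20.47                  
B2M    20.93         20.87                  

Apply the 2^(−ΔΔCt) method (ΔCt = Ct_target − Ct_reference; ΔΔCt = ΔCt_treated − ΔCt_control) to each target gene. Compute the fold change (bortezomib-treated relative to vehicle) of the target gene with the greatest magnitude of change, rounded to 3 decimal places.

NFKB4: ΔΔCt = (27.60−20.87) − (23.14−20.93) = 6.73 − 2.21 = 4.52; fold change = 2^-4.52 = 0.044
FOX4: ΔΔCt = (33.65−20.87) − (31.34−20.93) = 12.78 − 10.41 = 2.37; fold change = 2^-2.37 = 0.193
GATA3: ΔΔCt = (33.86−20.87) − (30.20−20.93) = 12.99 − 9.27 = 3.72; fold change = 2^-3.72 = 0.076
IRF5: ΔΔCt = (20.47−20.87) − (22.96−20.93) = -0.40 − 2.03 = -2.43; fold change = 2^2.43 = 5.389
NFKB4 has the largest |ΔΔCt| = 4.52.

0.044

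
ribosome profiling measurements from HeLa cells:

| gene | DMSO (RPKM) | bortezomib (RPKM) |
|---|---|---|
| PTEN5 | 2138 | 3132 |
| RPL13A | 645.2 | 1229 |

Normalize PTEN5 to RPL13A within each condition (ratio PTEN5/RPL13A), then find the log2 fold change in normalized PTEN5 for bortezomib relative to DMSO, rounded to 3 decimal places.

-0.379

PTEN5/RPL13A (DMSO) = 2138 / 645.2 = 3.3137
PTEN5/RPL13A (bortezomib) = 3132 / 1229 = 2.5484
Fold change = 2.5484 / 3.3137 = 0.7691
log2(0.7691) = -0.3788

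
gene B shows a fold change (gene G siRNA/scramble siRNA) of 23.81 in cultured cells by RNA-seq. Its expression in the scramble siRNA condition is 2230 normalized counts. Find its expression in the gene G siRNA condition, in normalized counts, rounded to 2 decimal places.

gene G siRNA expression = 2230 × 23.81 = 53096.30

53096.30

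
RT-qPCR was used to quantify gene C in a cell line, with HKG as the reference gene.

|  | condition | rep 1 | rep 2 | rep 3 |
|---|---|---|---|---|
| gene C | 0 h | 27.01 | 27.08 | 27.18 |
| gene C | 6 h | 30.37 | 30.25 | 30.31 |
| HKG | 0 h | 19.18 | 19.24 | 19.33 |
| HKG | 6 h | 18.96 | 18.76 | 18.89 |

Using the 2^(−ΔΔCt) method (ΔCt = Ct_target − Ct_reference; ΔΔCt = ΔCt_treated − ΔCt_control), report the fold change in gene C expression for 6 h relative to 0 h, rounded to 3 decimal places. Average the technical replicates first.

0.082

Mean Ct: gene C 0 h 27.090; gene C 6 h 30.310; HKG 0 h 19.250; HKG 6 h 18.870
ΔCt(0 h) = 27.090 − 19.250 = 7.840
ΔCt(6 h) = 30.310 − 18.870 = 11.440
ΔΔCt = 11.440 − 7.840 = 3.600
Fold change = 2^(−3.600) = 0.0825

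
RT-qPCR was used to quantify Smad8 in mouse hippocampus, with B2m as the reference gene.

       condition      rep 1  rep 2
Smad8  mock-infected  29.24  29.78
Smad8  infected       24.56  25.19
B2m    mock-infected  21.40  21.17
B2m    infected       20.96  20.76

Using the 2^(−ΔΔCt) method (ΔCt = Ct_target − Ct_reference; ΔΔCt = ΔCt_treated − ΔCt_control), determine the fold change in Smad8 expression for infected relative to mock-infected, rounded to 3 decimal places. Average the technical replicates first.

Mean Ct: Smad8 mock-infected 29.510; Smad8 infected 24.875; B2m mock-infected 21.285; B2m infected 20.860
ΔCt(mock-infected) = 29.510 − 21.285 = 8.225
ΔCt(infected) = 24.875 − 20.860 = 4.015
ΔΔCt = 4.015 − 8.225 = -4.210
Fold change = 2^(−(-4.210)) = 2^4.210 = 18.5070

18.507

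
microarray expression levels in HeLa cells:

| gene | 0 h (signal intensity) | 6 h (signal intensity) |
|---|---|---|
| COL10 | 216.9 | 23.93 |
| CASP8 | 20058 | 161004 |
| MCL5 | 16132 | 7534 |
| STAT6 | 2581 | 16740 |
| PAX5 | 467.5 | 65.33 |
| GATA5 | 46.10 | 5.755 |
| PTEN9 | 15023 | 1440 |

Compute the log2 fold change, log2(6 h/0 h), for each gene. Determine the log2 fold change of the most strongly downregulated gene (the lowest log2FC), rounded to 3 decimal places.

log2(23.93/216.9) = -3.180  (COL10)
log2(161004/20058) = 3.005  (CASP8)
log2(7534/16132) = -1.098  (MCL5)
log2(16740/2581) = 2.697  (STAT6)
log2(65.33/467.5) = -2.839  (PAX5)
log2(5.755/46.10) = -3.002  (GATA5)
log2(1440/15023) = -3.383  (PTEN9)
PTEN9 is most strongly downregulated.

-3.383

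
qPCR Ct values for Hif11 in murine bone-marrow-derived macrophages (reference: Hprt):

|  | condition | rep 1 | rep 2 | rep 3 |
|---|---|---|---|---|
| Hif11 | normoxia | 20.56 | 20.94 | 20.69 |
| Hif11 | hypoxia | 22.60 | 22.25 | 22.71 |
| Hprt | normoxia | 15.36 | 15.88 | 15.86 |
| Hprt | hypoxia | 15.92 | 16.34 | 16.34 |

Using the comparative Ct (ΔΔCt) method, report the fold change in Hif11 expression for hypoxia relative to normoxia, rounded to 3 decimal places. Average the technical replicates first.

0.409

Mean Ct: Hif11 normoxia 20.730; Hif11 hypoxia 22.520; Hprt normoxia 15.700; Hprt hypoxia 16.200
ΔCt(normoxia) = 20.730 − 15.700 = 5.030
ΔCt(hypoxia) = 22.520 − 16.200 = 6.320
ΔΔCt = 6.320 − 5.030 = 1.290
Fold change = 2^(−1.290) = 0.4090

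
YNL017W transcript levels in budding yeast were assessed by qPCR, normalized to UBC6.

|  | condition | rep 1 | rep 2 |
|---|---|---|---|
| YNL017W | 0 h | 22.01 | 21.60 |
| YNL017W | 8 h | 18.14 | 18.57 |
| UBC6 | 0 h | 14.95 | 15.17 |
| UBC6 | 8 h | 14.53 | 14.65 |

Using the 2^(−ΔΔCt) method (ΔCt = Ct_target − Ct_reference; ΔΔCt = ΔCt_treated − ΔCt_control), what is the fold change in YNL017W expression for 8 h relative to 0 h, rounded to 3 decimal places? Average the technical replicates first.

7.890

Mean Ct: YNL017W 0 h 21.805; YNL017W 8 h 18.355; UBC6 0 h 15.060; UBC6 8 h 14.590
ΔCt(0 h) = 21.805 − 15.060 = 6.745
ΔCt(8 h) = 18.355 − 14.590 = 3.765
ΔΔCt = 3.765 − 6.745 = -2.980
Fold change = 2^(−(-2.980)) = 2^2.980 = 7.8899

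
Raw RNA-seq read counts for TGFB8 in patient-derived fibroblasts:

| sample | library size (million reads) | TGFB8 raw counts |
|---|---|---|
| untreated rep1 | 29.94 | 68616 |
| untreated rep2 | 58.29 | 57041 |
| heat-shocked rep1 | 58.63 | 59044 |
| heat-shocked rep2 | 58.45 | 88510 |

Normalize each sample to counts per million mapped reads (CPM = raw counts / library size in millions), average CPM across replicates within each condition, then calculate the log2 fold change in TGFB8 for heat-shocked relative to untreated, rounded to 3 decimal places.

CPM(untreated rep1) = 68616 / 29.94 = 2291.7836
CPM(untreated rep2) = 57041 / 58.29 = 978.5727
CPM(heat-shocked rep1) = 59044 / 58.63 = 1007.0612
CPM(heat-shocked rep2) = 88510 / 58.45 = 1514.2857
mean CPM(untreated) = 1635.1781; mean CPM(heat-shocked) = 1260.6735
Fold change = 1260.6735 / 1635.1781 = 0.77097
log2(0.77097) = -0.3753

-0.375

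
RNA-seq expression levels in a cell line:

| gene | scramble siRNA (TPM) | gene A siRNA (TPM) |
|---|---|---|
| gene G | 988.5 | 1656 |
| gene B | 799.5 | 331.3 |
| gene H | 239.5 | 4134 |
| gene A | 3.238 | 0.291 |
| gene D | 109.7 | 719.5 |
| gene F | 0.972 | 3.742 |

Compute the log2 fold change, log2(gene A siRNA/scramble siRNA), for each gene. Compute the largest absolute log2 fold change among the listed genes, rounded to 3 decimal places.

log2(1656/988.5) = 0.744  (gene G)
log2(331.3/799.5) = -1.271  (gene B)
log2(4134/239.5) = 4.109  (gene H)
log2(0.291/3.238) = -3.476  (gene A)
log2(719.5/109.7) = 2.713  (gene D)
log2(3.742/0.972) = 1.945  (gene F)
The largest magnitude belongs to gene H.

4.109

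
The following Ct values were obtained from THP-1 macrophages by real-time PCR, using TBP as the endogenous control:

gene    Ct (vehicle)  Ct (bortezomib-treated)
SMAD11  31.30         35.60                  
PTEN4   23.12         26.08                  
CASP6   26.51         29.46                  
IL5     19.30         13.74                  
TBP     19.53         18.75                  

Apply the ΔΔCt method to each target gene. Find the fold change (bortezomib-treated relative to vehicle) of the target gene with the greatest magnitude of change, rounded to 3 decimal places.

SMAD11: ΔΔCt = (35.60−18.75) − (31.30−19.53) = 16.85 − 11.77 = 5.08; fold change = 2^-5.08 = 0.030
PTEN4: ΔΔCt = (26.08−18.75) − (23.12−19.53) = 7.33 − 3.59 = 3.74; fold change = 2^-3.74 = 0.075
CASP6: ΔΔCt = (29.46−18.75) − (26.51−19.53) = 10.71 − 6.98 = 3.73; fold change = 2^-3.73 = 0.075
IL5: ΔΔCt = (13.74−18.75) − (19.30−19.53) = -5.01 − (-0.23) = -4.78; fold change = 2^4.78 = 27.474
SMAD11 has the largest |ΔΔCt| = 5.08.

0.030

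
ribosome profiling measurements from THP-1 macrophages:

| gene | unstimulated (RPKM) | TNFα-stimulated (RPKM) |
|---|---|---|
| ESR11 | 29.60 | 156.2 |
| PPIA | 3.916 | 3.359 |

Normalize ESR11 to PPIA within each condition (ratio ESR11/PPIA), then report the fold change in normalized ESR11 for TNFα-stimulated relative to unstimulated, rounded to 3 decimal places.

6.152

ESR11/PPIA (unstimulated) = 29.60 / 3.916 = 7.5587
ESR11/PPIA (TNFα-stimulated) = 156.2 / 3.359 = 46.502
Fold change = 46.502 / 7.5587 = 6.1521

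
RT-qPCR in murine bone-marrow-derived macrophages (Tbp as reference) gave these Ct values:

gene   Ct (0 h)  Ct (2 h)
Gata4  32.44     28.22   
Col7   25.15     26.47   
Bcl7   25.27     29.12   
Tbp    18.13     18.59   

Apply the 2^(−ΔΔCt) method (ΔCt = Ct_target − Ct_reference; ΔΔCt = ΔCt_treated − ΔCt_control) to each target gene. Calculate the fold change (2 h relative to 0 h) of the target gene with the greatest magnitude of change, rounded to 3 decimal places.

25.634

Gata4: ΔΔCt = (28.22−18.59) − (32.44−18.13) = 9.63 − 14.31 = -4.68; fold change = 2^4.68 = 25.634
Col7: ΔΔCt = (26.47−18.59) − (25.15−18.13) = 7.88 − 7.02 = 0.86; fold change = 2^-0.86 = 0.551
Bcl7: ΔΔCt = (29.12−18.59) − (25.27−18.13) = 10.53 − 7.14 = 3.39; fold change = 2^-3.39 = 0.095
Gata4 has the largest |ΔΔCt| = 4.68.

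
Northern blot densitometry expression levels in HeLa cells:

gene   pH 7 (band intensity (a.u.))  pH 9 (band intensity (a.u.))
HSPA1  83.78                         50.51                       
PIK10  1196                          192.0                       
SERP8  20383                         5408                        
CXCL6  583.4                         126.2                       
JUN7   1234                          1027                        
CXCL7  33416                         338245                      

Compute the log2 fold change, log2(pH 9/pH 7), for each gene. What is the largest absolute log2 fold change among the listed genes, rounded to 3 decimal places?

3.339

log2(50.51/83.78) = -0.730  (HSPA1)
log2(192.0/1196) = -2.639  (PIK10)
log2(5408/20383) = -1.914  (SERP8)
log2(126.2/583.4) = -2.209  (CXCL6)
log2(1027/1234) = -0.265  (JUN7)
log2(338245/33416) = 3.339  (CXCL7)
The largest magnitude belongs to CXCL7.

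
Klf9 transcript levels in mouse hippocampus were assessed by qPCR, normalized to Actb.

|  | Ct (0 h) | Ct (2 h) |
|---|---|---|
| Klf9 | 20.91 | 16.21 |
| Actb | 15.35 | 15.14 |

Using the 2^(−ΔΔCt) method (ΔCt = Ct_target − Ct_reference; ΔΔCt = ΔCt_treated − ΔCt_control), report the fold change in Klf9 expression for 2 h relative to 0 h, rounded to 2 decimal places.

22.47

ΔCt(0 h) = 20.910 − 15.350 = 5.560
ΔCt(2 h) = 16.210 − 15.140 = 1.070
ΔΔCt = 1.070 − 5.560 = -4.490
Fold change = 2^(−(-4.490)) = 2^4.490 = 22.471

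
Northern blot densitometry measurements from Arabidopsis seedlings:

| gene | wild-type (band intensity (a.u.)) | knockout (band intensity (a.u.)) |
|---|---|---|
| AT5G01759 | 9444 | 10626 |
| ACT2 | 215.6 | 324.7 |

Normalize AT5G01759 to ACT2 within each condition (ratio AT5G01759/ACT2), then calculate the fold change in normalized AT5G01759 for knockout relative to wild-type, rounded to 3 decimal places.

0.747

AT5G01759/ACT2 (wild-type) = 9444 / 215.6 = 43.803
AT5G01759/ACT2 (knockout) = 10626 / 324.7 = 32.726
Fold change = 32.726 / 43.803 = 0.7471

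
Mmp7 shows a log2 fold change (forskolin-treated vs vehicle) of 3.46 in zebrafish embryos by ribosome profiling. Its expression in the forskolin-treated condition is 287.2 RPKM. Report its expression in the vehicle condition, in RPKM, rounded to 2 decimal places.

Fold change = 2^(3.46) = 11.0043
vehicle expression = 287.2 / 11.0043 = 26.10

26.10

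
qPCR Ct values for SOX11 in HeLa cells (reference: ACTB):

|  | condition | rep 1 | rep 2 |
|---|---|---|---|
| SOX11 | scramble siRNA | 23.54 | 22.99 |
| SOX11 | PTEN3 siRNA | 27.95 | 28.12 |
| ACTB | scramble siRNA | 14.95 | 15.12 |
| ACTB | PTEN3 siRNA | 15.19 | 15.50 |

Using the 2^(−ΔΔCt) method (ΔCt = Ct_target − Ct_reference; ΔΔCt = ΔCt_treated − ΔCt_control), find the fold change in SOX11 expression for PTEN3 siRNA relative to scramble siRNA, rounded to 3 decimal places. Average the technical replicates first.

0.045

Mean Ct: SOX11 scramble siRNA 23.265; SOX11 PTEN3 siRNA 28.035; ACTB scramble siRNA 15.035; ACTB PTEN3 siRNA 15.345
ΔCt(scramble siRNA) = 23.265 − 15.035 = 8.230
ΔCt(PTEN3 siRNA) = 28.035 − 15.345 = 12.690
ΔΔCt = 12.690 − 8.230 = 4.460
Fold change = 2^(−4.460) = 0.0454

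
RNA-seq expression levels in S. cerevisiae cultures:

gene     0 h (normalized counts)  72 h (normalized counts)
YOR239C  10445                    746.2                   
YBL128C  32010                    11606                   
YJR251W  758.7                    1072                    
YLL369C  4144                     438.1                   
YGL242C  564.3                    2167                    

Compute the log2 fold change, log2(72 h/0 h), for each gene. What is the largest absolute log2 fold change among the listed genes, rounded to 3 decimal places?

3.807

log2(746.2/10445) = -3.807  (YOR239C)
log2(11606/32010) = -1.464  (YBL128C)
log2(1072/758.7) = 0.499  (YJR251W)
log2(438.1/4144) = -3.242  (YLL369C)
log2(2167/564.3) = 1.941  (YGL242C)
The largest magnitude belongs to YOR239C.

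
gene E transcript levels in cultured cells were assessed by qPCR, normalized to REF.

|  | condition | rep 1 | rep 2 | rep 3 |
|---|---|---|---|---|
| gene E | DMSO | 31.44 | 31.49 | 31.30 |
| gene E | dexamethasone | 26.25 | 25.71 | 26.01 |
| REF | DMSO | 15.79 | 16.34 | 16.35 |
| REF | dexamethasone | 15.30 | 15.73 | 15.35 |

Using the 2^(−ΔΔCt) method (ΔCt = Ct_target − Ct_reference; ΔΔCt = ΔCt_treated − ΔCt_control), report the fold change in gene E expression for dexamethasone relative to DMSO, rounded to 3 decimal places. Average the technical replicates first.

Mean Ct: gene E DMSO 31.410; gene E dexamethasone 25.990; REF DMSO 16.160; REF dexamethasone 15.460
ΔCt(DMSO) = 31.410 − 16.160 = 15.250
ΔCt(dexamethasone) = 25.990 − 15.460 = 10.530
ΔΔCt = 10.530 − 15.250 = -4.720
Fold change = 2^(−(-4.720)) = 2^4.720 = 26.3549

26.355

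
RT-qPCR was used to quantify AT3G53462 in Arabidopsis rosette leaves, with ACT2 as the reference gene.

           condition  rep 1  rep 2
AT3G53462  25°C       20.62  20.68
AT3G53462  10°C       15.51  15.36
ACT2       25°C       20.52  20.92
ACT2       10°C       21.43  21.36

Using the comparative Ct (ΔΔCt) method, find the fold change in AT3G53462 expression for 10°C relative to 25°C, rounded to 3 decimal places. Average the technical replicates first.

59.302

Mean Ct: AT3G53462 25°C 20.650; AT3G53462 10°C 15.435; ACT2 25°C 20.720; ACT2 10°C 21.395
ΔCt(25°C) = 20.650 − 20.720 = -0.070
ΔCt(10°C) = 15.435 − 21.395 = -5.960
ΔΔCt = -5.960 − (-0.070) = -5.890
Fold change = 2^(−(-5.890)) = 2^5.890 = 59.3016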